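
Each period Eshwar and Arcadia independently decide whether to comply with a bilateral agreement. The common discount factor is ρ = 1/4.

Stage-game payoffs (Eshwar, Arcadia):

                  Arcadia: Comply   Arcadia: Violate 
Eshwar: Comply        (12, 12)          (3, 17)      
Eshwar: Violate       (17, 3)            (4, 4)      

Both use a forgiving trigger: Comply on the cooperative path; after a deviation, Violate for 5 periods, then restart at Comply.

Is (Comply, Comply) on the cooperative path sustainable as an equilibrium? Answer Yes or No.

Comparing payoff streams over the 6 periods until play realigns: cooperate → 12(1+ρ+…+ρ^5); deviate → 17 + 4(ρ+…+ρ^5).
Cooperation is sustained iff (12−4)(ρ+…+ρ^5) ≥ 17−12.
ρ+…+ρ^5 = 1/4·(1−(1/4)^5)/(1−1/4) = 0.3330, and (17−12)/(12−4) = 0.6250.
0.3330 < 0.6250, so cooperation is not sustainable.

No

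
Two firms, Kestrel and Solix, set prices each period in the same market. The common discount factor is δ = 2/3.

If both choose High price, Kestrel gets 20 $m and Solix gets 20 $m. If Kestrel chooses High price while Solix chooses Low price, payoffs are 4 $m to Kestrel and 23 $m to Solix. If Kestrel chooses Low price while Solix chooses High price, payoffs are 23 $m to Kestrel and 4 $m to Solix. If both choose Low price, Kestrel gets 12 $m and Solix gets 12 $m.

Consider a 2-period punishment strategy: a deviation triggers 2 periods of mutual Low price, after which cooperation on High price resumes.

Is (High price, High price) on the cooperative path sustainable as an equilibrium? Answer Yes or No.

IC: δ+…+δ^2 ≥ (23−20)/(20−12) = 3/8.
At δ = 2/3: partial sum = 1.1111 ≥ 0.3750. Cooperation sustainable.

Yes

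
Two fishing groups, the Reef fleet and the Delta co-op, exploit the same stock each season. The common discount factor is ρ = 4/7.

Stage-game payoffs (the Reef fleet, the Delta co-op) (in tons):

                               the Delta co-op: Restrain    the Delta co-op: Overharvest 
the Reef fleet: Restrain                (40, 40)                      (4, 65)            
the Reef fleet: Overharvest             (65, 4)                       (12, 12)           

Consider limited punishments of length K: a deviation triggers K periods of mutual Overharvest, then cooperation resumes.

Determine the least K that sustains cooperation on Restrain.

Need Σ_{k=1}^{K} ρ^k ≥ (65−40)/(40−12) = 0.8929 at ρ = 4/7.
At K = 1 the sum is 0.5714 < 0.8929; at K = 2 it is 0.8980 ≥ 0.8929.
So the minimum punishment length is K = 2.

2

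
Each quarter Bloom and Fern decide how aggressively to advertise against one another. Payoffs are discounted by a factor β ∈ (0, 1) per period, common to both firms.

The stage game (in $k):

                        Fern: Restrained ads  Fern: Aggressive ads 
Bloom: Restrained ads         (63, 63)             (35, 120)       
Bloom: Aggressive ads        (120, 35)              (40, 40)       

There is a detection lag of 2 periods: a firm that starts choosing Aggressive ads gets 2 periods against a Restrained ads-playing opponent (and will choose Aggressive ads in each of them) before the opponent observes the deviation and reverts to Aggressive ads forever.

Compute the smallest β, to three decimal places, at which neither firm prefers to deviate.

0.844

A deviator earns 120 for 2 periods, then 40 forever; cooperating earns 63 forever. Multiplying the IC by (1−β):
63 ≥ 120(1−β^2) + 40β^2, so 80·β^2 ≥ 57 and β^2 ≥ 57/80.
β ≥ (57/80)^(1/2) ≈ 0.844.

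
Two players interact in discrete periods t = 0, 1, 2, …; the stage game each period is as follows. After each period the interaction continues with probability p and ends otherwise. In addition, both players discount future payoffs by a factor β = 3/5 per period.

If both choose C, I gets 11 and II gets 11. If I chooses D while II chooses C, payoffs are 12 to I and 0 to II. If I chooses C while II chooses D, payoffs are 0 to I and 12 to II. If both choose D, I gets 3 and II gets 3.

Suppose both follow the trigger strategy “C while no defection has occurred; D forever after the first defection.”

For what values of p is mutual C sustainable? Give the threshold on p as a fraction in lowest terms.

Expected continuation weight on next period's payoff is β·p = 3/5·p, which plays the role of the discount factor.
Cooperation requires 3/5·p ≥ (12−11)/(12−3) = 1/9, hence p ≥ 5/27.

5/27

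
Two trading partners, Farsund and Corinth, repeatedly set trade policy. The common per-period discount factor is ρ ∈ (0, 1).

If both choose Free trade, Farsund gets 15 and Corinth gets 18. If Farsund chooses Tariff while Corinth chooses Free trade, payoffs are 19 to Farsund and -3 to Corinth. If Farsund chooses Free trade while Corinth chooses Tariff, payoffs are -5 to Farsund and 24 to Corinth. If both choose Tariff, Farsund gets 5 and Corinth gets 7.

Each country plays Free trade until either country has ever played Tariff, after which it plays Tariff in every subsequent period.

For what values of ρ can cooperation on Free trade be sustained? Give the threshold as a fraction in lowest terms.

Farsund: cooperation gives 15 each period; deviation gives 19 once then 5 forever.
  15/(1−ρ) ≥ 19 + 5ρ/(1−ρ) ⇒ ρ ≥ 4/14 = 2/7.
Corinth: cooperation gives 18 each period; deviation gives 24 once then 7 forever.
  ρ ≥ 6/17.
Both must hold, so the binding constraint is Corinth's: ρ ≥ 6/17.

6/17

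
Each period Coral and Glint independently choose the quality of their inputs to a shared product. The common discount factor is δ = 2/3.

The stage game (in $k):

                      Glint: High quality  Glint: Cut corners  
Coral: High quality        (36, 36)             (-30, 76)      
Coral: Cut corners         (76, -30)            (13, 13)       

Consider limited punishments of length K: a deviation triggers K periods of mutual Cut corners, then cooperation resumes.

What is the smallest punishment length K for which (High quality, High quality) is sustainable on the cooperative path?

6

IC: δ(1−δ^K)/(1−δ) ≥ (76−36)/(36−13) = 40/23.
With δ = 2/3: need 1 − δ^K ≥ 40/23·(1−2/3)/(2/3), i.e. δ^K ≤ 0.1304.
Since (2/3)^5 = 0.1317 and (2/3)^6 = 0.0878, the smallest such K is 6.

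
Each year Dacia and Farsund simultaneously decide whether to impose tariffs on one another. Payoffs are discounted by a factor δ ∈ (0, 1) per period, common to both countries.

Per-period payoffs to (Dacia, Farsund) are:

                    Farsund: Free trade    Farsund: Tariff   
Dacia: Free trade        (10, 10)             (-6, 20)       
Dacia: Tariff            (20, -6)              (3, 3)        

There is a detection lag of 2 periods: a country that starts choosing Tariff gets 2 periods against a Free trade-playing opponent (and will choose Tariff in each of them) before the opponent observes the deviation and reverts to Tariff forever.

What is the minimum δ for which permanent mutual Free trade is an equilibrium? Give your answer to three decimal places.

0.767

The best deviation is to choose Tariff for all 2 undetected periods, earning 20 each, then 3 forever once detected.
Deviation value: 20(1−δ^2)/(1−δ) + 3δ^2/(1−δ); cooperation value: 10/(1−δ).
IC: 10 ≥ 20(1−δ^2) + 3δ^2 = 20 − 17δ^2.
So δ^2 ≥ 10/17, giving δ ≥ (10/17)^(1/2) ≈ 0.767.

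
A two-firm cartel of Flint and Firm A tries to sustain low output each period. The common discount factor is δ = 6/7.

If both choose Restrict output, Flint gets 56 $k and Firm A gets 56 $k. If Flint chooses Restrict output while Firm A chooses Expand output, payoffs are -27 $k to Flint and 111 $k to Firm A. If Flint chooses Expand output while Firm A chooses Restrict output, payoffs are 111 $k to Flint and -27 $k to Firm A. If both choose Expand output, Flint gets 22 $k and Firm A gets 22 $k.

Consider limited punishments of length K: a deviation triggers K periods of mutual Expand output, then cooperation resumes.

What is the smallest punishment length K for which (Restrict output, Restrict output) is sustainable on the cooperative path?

Need Σ_{k=1}^{K} δ^k ≥ (111−56)/(56−22) = 1.6176 at δ = 6/7.
At K = 2 the sum is 1.5918 < 1.6176; at K = 3 it is 2.2216 ≥ 1.6176.
So the minimum punishment length is K = 3.

3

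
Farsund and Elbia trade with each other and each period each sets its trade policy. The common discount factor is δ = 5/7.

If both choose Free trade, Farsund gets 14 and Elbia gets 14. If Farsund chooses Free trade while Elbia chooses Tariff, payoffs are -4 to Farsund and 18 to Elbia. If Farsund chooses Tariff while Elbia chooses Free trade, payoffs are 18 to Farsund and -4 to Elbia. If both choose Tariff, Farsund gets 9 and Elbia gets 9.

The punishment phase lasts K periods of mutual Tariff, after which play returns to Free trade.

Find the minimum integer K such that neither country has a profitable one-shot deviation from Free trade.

No profitable deviation requires (14−9)(δ+…+δ^K) ≥ 18−14, i.e. δ+…+δ^K ≥ 4/5 ≈ 0.8000.
With δ = 5/7, the partial sums are K=1: 0.7143, K=2: 1.2245.
K = 2 is the first length at which the sum reaches 0.8000.

2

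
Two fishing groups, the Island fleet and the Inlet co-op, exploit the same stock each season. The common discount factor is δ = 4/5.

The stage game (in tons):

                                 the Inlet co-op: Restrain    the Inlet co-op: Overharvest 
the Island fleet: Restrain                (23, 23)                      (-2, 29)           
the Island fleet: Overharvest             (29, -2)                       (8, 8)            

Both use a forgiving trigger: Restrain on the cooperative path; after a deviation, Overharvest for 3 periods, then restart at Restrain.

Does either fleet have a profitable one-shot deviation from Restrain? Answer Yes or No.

No

A one-shot deviation gives 29 now, then 8 for 3 periods, then back to 23.
Gain from deviating: (29−23) today; loss: (23−8) in each of the next 3 periods.
No-deviation condition: (23−8)(δ+…+δ^3) ≥ 29−23, i.e. δ+…+δ^3 ≥ 2/5.
At δ = 4/5: δ+…+δ^3 = 1.9520 ≥ 0.4000.
So cooperation is sustainable.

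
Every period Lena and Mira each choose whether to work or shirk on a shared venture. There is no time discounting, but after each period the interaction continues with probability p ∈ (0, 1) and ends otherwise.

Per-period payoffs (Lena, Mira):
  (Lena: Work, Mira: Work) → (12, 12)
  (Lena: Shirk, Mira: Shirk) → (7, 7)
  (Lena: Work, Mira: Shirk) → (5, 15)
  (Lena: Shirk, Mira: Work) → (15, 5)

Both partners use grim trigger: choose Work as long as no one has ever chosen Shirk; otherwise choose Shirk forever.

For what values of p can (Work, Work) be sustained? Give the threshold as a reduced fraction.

3/8

Expected cooperation value is 12 + p·12 + p²·12 + … = 12/(1−p); deviation gives 15 + p·7/(1−p).
12 ≥ 15(1−p) + 7p ⇒ 8p ≥ 3 ⇒ p ≥ 3/8.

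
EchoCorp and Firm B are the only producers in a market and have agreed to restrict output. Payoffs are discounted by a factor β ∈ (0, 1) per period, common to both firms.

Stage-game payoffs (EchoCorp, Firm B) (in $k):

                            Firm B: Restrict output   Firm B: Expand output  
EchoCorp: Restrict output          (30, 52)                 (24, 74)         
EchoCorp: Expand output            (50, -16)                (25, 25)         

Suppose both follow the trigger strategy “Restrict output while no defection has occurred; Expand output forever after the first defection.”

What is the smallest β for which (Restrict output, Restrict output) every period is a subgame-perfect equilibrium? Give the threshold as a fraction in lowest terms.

For EchoCorp: deviation gain 50−30 = 20, per-period punishment loss 30−25 = 5. IC gives β ≥ 20/25 = 4/5.
For Firm B: gain 22, loss 27 per period, so β ≥ 22/49.
The tighter constraint is EchoCorp's, so cooperation needs β ≥ 4/5.

4/5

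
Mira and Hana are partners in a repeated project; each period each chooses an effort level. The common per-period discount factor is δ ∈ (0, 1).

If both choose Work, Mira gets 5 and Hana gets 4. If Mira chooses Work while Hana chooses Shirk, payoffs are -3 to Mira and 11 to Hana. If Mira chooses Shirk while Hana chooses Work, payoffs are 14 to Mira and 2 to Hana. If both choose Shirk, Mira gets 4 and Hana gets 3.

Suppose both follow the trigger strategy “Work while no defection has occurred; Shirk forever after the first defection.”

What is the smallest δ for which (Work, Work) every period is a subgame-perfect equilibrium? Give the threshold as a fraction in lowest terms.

For Mira: deviation gain 14−5 = 9, per-period punishment loss 5−4 = 1. IC gives δ ≥ 9/10.
For Hana: gain 7, loss 1 per period, so δ ≥ 7/8.
The tighter constraint is Mira's, so cooperation needs δ ≥ 9/10.

9/10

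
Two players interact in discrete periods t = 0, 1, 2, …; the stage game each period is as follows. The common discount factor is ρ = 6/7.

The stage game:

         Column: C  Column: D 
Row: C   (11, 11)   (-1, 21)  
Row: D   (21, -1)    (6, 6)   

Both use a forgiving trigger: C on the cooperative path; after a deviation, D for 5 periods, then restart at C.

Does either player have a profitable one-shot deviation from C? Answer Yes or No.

No

A one-shot deviation gives 21 now, then 6 for 5 periods, then back to 11.
Gain from deviating: (21−11) today; loss: (11−6) in each of the next 5 periods.
No-deviation condition: (11−6)(ρ+…+ρ^5) ≥ 21−11, i.e. ρ+…+ρ^5 ≥ 2.
At ρ = 6/7: ρ+…+ρ^5 = 3.2240 ≥ 2.0000.
So cooperation is sustainable.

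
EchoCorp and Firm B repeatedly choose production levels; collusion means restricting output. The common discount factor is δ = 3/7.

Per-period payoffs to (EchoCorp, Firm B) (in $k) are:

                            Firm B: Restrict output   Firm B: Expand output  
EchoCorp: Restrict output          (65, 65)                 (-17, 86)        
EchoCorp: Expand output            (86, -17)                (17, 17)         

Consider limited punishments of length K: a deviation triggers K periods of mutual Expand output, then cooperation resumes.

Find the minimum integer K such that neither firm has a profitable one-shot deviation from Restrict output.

IC: δ(1−δ^K)/(1−δ) ≥ (86−65)/(65−17) = 7/16.
With δ = 3/7: need 1 − δ^K ≥ 7/16·(1−3/7)/(3/7), i.e. δ^K ≤ 0.4167.
Since (3/7)^1 = 0.4286 and (3/7)^2 = 0.1837, the smallest such K is 2.

2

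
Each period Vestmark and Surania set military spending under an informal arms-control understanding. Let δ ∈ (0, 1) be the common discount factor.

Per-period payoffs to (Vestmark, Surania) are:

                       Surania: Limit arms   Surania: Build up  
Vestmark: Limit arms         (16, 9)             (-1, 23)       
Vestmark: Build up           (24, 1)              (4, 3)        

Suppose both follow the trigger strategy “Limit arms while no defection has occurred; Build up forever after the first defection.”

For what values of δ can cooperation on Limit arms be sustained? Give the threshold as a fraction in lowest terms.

Vestmark: cooperation gives 16 each period; deviation gives 24 once then 4 forever.
  16/(1−δ) ≥ 24 + 4δ/(1−δ) ⇒ δ ≥ 8/20 = 2/5.
Surania: cooperation gives 9 each period; deviation gives 23 once then 3 forever.
  δ ≥ 14/20 = 7/10.
Both must hold, so the binding constraint is Surania's: δ ≥ 7/10.

7/10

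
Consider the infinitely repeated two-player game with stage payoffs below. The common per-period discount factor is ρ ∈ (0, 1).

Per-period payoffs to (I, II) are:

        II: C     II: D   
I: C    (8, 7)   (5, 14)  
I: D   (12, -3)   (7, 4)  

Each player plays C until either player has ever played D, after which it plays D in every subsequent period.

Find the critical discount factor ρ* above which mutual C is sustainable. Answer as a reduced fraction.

4/5

I: cooperation gives 8 each period; deviation gives 12 once then 7 forever.
  8/(1−ρ) ≥ 12 + 7ρ/(1−ρ) ⇒ ρ ≥ 4/5.
II: cooperation gives 7 each period; deviation gives 14 once then 4 forever.
  ρ ≥ 7/10.
Both must hold, so the binding constraint is I's: ρ ≥ 4/5.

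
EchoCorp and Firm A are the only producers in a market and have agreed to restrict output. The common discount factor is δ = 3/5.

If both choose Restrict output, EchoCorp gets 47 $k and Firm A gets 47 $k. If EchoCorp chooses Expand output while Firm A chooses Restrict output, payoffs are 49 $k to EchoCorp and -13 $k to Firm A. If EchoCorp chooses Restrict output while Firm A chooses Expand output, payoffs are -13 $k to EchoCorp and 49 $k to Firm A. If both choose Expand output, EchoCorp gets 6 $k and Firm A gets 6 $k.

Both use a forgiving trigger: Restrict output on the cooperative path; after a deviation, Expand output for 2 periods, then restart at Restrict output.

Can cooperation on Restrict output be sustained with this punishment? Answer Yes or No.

Yes

Comparing payoff streams over the 3 periods until play realigns: cooperate → 47(1+δ+…+δ^2); deviate → 49 + 6(δ+…+δ^2).
Cooperation is sustained iff (47−6)(δ+…+δ^2) ≥ 49−47.
δ+…+δ^2 = 3/5·(1−(3/5)^2)/(1−3/5) = 0.9600, and (49−47)/(47−6) = 0.0488.
0.9600 ≥ 0.0488, so cooperation is sustainable.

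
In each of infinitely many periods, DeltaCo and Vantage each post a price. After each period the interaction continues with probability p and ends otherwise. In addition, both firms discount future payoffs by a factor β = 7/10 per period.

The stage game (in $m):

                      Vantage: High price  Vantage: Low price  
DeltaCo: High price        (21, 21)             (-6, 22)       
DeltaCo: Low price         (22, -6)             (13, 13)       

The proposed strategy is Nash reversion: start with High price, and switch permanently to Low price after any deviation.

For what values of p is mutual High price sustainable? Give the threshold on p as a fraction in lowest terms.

10/63

Expected continuation weight on next period's payoff is β·p = 7/10·p, which plays the role of the discount factor.
Cooperation requires 7/10·p ≥ (22−21)/(22−13) = 1/9, hence p ≥ 10/63.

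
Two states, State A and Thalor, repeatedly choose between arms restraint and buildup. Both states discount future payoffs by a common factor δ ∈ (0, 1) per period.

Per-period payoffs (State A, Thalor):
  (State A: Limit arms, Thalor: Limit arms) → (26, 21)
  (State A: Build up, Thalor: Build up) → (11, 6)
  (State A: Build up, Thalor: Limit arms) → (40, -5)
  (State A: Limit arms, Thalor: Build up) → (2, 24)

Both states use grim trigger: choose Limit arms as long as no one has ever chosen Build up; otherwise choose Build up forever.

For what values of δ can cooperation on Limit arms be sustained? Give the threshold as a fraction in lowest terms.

State A's threshold: (40−26)/(40−11) = 14/29.
Thalor's threshold: (24−21)/(24−6) = 1/6.
14/29 > 1/6, so State A binds and δ* = 14/29.

14/29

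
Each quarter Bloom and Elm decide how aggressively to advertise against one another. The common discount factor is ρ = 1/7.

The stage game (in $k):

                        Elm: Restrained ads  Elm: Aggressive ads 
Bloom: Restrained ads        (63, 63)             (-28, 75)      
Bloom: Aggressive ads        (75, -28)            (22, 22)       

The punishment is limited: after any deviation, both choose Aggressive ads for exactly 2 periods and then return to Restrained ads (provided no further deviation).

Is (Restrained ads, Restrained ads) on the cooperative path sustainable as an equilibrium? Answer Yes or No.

No

IC: ρ+…+ρ^2 ≥ (75−63)/(63−22) = 12/41.
At ρ = 1/7: partial sum = 0.1633 < 0.2927. Cooperation not sustainable.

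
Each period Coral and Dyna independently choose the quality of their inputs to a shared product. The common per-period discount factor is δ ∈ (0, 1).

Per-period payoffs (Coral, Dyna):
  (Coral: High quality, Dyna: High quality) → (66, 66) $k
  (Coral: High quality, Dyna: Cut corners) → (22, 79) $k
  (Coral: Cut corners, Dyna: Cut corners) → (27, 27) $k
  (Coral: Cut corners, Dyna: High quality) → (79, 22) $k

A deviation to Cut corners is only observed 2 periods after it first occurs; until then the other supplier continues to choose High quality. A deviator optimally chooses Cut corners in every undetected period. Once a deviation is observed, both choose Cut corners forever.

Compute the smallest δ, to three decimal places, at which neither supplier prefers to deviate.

A deviator earns 79 for 2 periods, then 27 forever; cooperating earns 66 forever. Multiplying the IC by (1−δ):
66 ≥ 79(1−δ^2) + 27δ^2, so 52·δ^2 ≥ 13 and δ^2 ≥ 1/4.
δ ≥ (1/4)^(1/2) ≈ 0.500.

0.500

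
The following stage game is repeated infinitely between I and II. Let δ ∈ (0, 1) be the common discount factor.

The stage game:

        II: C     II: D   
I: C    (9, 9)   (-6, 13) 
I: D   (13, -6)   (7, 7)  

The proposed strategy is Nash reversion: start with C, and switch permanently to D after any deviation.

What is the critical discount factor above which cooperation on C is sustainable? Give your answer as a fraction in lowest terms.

2/3

Under grim trigger the critical discount factor is (T−C)/(T−P) with T = 13, C = 9, P = 7.
δ* = (13−9)/(13−7) = 4/6 = 2/3.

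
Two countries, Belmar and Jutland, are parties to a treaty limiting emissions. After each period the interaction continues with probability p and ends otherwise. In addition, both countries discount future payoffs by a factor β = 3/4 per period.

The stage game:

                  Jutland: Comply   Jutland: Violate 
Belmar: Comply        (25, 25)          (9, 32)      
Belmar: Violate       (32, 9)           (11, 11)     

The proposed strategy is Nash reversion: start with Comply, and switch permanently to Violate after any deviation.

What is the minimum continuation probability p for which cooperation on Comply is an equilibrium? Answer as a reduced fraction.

4/9

Expected continuation weight on next period's payoff is β·p = 3/4·p, which plays the role of the discount factor.
Cooperation requires 3/4·p ≥ (32−25)/(32−11) = 1/3, hence p ≥ 4/9.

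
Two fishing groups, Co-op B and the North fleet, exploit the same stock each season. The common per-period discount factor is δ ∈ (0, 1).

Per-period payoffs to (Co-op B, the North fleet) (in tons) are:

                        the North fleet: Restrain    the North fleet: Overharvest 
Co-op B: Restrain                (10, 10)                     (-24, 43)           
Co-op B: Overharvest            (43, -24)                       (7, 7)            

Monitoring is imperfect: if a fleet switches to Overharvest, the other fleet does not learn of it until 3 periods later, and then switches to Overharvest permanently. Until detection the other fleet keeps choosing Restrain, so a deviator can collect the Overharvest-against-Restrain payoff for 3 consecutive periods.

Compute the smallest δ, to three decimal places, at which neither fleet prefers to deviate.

Deviating for the 3 undetected periods gains 43−10 = 33 per period over cooperation, then loses 10−7 = 3 per period forever once punishment starts.
Gain: 33(1 + δ + … + δ^2); loss: 3·δ^3/(1−δ).
No profitable deviation ⇔ 33(1−δ^3) ≤ 3·δ^3, i.e. δ^3 ≥ 33/(33+3) = 11/12.
Hence δ ≥ (11/12)^(1/3) ≈ 0.971.

0.971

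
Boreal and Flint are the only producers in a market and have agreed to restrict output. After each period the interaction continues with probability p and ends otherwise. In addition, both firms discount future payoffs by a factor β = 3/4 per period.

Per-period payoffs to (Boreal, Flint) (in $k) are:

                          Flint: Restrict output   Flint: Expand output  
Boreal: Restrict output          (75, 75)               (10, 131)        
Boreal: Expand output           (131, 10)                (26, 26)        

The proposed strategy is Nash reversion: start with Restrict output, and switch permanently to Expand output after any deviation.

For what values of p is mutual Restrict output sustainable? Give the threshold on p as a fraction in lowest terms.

With continuation probability p and discount β, the effective per-period discount factor is βp.
Grim-trigger IC: βp ≥ (131−75)/(131−26) = 8/15.
So p ≥ (8/15)/(3/4) = 32/45.

32/45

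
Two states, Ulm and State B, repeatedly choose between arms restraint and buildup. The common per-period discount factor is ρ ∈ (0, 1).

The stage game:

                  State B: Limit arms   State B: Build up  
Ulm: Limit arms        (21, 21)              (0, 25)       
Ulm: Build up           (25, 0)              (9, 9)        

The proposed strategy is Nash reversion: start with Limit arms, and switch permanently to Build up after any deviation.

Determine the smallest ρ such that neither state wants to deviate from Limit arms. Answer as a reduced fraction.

1/4

One-period gain from deviating is 25 − 21 = 4. The loss is 21 − 9 = 12 in every subsequent period, with present value 12·ρ/(1−ρ).
Deviation is unprofitable when 12·ρ/(1−ρ) ≥ 4, i.e. ρ/(1−ρ) ≥ 1/3.
Equivalently ρ ≥ 4/(4+12) = 1/4.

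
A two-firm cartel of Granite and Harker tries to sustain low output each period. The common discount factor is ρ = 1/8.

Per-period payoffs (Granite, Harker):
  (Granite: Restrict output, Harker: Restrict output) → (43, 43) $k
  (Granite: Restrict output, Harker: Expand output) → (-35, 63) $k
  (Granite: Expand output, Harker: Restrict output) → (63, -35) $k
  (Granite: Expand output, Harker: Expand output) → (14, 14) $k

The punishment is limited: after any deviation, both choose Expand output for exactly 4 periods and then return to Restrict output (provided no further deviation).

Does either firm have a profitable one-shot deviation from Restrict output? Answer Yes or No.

Yes

Comparing payoff streams over the 5 periods until play realigns: cooperate → 43(1+ρ+…+ρ^4); deviate → 63 + 14(ρ+…+ρ^4).
Cooperation is sustained iff (43−14)(ρ+…+ρ^4) ≥ 63−43.
ρ+…+ρ^4 = 1/8·(1−(1/8)^4)/(1−1/8) = 0.1428, and (63−43)/(43−14) = 0.6897.
0.1428 < 0.6897, so cooperation is not sustainable.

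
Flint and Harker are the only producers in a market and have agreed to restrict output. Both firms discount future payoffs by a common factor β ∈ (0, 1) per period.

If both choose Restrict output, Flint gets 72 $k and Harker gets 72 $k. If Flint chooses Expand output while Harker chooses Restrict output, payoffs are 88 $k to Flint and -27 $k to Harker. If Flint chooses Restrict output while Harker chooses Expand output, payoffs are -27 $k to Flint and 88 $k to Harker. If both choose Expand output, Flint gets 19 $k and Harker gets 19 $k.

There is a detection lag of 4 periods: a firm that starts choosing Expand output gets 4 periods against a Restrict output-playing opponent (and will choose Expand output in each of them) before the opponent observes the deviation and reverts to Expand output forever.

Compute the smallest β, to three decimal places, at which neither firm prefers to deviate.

Deviating for the 4 undetected periods gains 88−72 = 16 per period over cooperation, then loses 72−19 = 53 per period forever once punishment starts.
Gain: 16(1 + β + … + β^3); loss: 53·β^4/(1−β).
No profitable deviation ⇔ 16(1−β^4) ≤ 53·β^4, i.e. β^4 ≥ 16/(16+53) = 16/69.
Hence β ≥ (16/69)^(1/4) ≈ 0.694.

0.694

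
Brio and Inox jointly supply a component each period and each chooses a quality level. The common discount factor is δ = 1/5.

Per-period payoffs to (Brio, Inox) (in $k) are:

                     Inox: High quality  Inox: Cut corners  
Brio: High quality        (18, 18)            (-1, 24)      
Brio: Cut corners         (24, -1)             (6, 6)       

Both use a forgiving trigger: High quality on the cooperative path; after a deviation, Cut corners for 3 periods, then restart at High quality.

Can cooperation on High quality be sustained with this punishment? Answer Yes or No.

No

A one-shot deviation gives 24 now, then 6 for 3 periods, then back to 18.
Gain from deviating: (24−18) today; loss: (18−6) in each of the next 3 periods.
No-deviation condition: (18−6)(δ+…+δ^3) ≥ 24−18, i.e. δ+…+δ^3 ≥ 1/2.
At δ = 1/5: δ+…+δ^3 = 0.2480 < 0.5000.
So cooperation is not sustainable.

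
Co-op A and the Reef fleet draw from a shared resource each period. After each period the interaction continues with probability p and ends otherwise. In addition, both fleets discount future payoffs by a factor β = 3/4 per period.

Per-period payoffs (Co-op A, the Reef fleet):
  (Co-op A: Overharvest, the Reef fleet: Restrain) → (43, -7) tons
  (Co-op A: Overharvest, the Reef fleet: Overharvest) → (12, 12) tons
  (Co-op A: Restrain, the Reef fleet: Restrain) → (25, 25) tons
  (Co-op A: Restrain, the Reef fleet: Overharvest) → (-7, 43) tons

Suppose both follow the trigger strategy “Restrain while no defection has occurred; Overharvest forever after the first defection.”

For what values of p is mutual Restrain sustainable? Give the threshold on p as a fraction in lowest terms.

Expected continuation weight on next period's payoff is β·p = 3/4·p, which plays the role of the discount factor.
Cooperation requires 3/4·p ≥ (43−25)/(43−12) = 18/31, hence p ≥ 24/31.

24/31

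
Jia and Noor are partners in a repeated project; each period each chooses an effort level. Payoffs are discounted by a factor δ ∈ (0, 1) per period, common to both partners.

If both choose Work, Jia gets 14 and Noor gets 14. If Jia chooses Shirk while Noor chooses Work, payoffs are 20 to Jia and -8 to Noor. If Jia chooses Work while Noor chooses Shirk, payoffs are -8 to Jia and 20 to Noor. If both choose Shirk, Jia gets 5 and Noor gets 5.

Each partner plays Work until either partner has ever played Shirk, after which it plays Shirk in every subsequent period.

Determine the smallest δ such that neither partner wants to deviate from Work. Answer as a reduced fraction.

2/5

One-period gain from deviating is 20 − 14 = 6. The loss is 14 − 5 = 9 in every subsequent period, with present value 9·δ/(1−δ).
Deviation is unprofitable when 9·δ/(1−δ) ≥ 6, i.e. δ/(1−δ) ≥ 2/3.
Equivalently δ ≥ 6/(6+9) = 2/5.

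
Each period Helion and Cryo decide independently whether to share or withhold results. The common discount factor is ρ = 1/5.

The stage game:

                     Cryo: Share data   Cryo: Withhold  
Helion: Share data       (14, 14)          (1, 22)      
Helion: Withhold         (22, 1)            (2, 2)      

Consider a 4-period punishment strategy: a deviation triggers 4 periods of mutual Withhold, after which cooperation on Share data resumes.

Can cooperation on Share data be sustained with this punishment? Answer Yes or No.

No

A one-shot deviation gives 22 now, then 2 for 4 periods, then back to 14.
Gain from deviating: (22−14) today; loss: (14−2) in each of the next 4 periods.
No-deviation condition: (14−2)(ρ+…+ρ^4) ≥ 22−14, i.e. ρ+…+ρ^4 ≥ 2/3.
At ρ = 1/5: ρ+…+ρ^4 = 0.2496 < 0.6667.
So cooperation is not sustainable.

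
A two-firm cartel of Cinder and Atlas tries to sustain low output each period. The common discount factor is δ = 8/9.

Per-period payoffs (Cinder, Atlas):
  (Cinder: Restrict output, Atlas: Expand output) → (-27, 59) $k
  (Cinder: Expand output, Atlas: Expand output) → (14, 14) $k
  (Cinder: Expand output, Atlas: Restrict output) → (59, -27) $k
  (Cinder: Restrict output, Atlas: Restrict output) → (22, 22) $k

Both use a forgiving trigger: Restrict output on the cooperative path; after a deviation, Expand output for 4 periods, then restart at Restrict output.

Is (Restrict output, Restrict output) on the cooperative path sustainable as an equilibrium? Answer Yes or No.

No

IC: δ+…+δ^4 ≥ (59−22)/(22−14) = 37/8.
At δ = 8/9: partial sum = 3.0056 < 4.6250. Cooperation not sustainable.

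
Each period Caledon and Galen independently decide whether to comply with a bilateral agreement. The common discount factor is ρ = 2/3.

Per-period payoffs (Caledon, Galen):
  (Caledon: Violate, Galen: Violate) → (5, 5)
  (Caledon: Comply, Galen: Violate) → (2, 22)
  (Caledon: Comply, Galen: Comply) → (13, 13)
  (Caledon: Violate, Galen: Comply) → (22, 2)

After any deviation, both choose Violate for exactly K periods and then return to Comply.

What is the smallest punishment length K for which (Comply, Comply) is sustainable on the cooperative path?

No profitable deviation requires (13−5)(ρ+…+ρ^K) ≥ 22−13, i.e. ρ+…+ρ^K ≥ 9/8 ≈ 1.1250.
With ρ = 2/3, the partial sums are K=1: 0.6667, K=2: 1.1111, K=3: 1.4074.
K = 3 is the first length at which the sum reaches 1.1250.

3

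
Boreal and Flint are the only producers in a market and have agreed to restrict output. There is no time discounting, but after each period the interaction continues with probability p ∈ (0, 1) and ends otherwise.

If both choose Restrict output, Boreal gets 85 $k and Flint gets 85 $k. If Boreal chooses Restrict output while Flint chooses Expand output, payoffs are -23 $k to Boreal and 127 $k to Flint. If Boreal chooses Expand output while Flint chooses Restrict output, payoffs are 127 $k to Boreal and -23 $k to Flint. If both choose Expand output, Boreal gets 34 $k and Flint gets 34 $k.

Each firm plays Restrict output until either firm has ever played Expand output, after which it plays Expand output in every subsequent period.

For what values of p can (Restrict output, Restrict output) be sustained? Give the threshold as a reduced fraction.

14/31

Expected cooperation value is 85 + p·85 + p²·85 + … = 85/(1−p); deviation gives 127 + p·34/(1−p).
85 ≥ 127(1−p) + 34p ⇒ 93p ≥ 42 ⇒ p ≥ 42/93 = 14/31.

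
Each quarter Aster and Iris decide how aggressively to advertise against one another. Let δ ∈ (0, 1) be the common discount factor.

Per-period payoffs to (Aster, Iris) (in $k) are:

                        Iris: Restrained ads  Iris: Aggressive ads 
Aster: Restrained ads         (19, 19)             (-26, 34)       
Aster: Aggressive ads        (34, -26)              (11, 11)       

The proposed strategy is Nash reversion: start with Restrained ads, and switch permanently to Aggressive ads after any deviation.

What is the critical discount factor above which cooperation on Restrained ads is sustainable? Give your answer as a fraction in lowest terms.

19/(1−δ) ≥ 34 + 11δ/(1−δ)
19 ≥ 34 − 23δ
δ ≥ 15/23.

15/23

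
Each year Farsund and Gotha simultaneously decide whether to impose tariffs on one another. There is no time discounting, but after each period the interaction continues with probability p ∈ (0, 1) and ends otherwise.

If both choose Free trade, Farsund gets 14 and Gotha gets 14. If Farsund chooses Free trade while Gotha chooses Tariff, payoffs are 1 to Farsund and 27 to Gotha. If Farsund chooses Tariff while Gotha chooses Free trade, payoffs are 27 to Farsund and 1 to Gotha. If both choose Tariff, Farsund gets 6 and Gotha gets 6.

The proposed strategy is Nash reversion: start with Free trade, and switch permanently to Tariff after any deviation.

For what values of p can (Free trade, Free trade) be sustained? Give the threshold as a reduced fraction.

13/21

Expected cooperation value is 14 + p·14 + p²·14 + … = 14/(1−p); deviation gives 27 + p·6/(1−p).
14 ≥ 27(1−p) + 6p ⇒ 21p ≥ 13 ⇒ p ≥ 13/21.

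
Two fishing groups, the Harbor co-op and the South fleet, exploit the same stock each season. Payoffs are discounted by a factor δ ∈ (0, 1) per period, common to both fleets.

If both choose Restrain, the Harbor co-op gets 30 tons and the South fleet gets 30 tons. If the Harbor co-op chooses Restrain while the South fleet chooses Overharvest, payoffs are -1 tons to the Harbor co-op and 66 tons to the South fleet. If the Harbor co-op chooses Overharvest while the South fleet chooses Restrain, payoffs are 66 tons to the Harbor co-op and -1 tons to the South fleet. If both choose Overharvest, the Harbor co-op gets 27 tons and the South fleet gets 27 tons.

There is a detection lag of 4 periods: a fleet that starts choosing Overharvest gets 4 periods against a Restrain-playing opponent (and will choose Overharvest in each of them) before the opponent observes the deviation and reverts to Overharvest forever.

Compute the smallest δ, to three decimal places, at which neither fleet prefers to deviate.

A deviator earns 66 for 4 periods, then 27 forever; cooperating earns 30 forever. Multiplying the IC by (1−δ):
30 ≥ 66(1−δ^4) + 27δ^4, so 39·δ^4 ≥ 36 and δ^4 ≥ 12/13.
δ ≥ (12/13)^(1/4) ≈ 0.980.

0.980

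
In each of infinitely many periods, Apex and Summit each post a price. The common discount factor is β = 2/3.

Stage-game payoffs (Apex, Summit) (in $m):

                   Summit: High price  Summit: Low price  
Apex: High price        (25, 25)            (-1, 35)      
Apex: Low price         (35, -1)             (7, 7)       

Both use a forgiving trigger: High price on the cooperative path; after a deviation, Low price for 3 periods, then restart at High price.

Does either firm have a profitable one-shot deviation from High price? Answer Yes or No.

Comparing payoff streams over the 4 periods until play realigns: cooperate → 25(1+β+…+β^3); deviate → 35 + 7(β+…+β^3).
Cooperation is sustained iff (25−7)(β+…+β^3) ≥ 35−25.
β+…+β^3 = 2/3·(1−(2/3)^3)/(1−2/3) = 1.4074, and (35−25)/(25−7) = 0.5556.
1.4074 ≥ 0.5556, so cooperation is sustainable.

No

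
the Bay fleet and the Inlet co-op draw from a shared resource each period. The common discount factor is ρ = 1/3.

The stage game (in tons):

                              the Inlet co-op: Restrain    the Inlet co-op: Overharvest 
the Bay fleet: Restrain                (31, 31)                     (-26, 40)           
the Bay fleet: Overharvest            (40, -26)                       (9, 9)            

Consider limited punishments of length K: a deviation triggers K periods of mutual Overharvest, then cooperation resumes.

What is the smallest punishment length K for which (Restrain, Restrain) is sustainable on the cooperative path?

Need Σ_{k=1}^{K} ρ^k ≥ (40−31)/(31−9) = 0.4091 at ρ = 1/3.
At K = 1 the sum is 0.3333 < 0.4091; at K = 2 it is 0.4444 ≥ 0.4091.
So the minimum punishment length is K = 2.

2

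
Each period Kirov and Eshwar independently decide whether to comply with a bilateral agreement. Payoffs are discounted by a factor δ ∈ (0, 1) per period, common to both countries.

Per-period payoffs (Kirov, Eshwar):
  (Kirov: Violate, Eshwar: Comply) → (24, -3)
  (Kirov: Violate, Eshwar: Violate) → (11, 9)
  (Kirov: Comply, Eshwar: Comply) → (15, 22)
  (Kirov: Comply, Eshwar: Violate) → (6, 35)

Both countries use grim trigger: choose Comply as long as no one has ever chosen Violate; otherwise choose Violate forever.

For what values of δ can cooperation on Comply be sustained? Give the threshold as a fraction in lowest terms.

9/13

Kirov: cooperation gives 15 each period; deviation gives 24 once then 11 forever.
  15/(1−δ) ≥ 24 + 11δ/(1−δ) ⇒ δ ≥ 9/13.
Eshwar: cooperation gives 22 each period; deviation gives 35 once then 9 forever.
  δ ≥ 13/26 = 1/2.
Both must hold, so the binding constraint is Kirov's: δ ≥ 9/13.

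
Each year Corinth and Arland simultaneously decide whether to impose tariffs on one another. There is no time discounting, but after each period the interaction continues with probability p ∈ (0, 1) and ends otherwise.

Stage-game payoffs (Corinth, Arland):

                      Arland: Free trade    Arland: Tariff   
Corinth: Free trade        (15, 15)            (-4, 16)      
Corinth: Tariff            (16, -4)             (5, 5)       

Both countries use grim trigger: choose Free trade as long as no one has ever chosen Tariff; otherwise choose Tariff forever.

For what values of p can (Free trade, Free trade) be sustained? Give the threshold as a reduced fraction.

1/11

Expected cooperation value is 15 + p·15 + p²·15 + … = 15/(1−p); deviation gives 16 + p·5/(1−p).
15 ≥ 16(1−p) + 5p ⇒ 11p ≥ 1 ⇒ p ≥ 1/11.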